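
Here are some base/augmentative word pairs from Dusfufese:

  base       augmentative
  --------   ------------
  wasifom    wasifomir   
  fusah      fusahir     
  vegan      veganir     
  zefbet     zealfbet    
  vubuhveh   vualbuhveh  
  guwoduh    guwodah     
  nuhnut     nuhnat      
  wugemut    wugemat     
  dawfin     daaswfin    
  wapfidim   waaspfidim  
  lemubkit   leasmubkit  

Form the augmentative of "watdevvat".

fusah and vubuhveh both end in -h yet inflect differently (fusahir, vualbuhveh), so the final letter is not what conditions the rule; the last vowel is.
"watdevvat" has last vowel 'a'. The stems whose last vowel is 'a' (fusah → fusahir, vegan → veganir) add -ir.
The other patterns: stems whose last vowel is 'e' insert -al- after the first vowel; stems whose last vowel is 'u' change the last vowel to 'a'; stems whose last vowel is 'i' insert -as- after the first vowel.
So watdevvat → watdevvatir.

watdevvatir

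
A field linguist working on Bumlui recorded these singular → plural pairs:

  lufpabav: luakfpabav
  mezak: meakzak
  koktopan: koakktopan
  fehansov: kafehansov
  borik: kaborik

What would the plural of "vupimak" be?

"vupimak" has last vowel 'a'. The stems whose last vowel is 'a' (lufpabav → luakfpabav, mezak → meakzak, koktopan → koakktopan) insert -ak- after the first vowel.
The other pattern: stems whose last vowel is 'i' or 'o' add the prefix ka-.
So vupimak → vuakpimak.

vuakpimak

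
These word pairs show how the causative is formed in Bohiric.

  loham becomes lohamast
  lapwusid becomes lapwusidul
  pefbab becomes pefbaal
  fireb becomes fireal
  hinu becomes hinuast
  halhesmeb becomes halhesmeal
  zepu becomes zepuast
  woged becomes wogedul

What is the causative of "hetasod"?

halhesmeb and woged both have last vowel 'e' yet inflect differently (halhesmeal, wogedul), so the last vowel is not what conditions the rule; the final letter is.
"hetasod" ends in -d. The stems ending in -d (lapwusid → lapwusidul, woged → wogedul) add -ul.
The other patterns: stems ending in -b drop the final letter and add -al; stems ending in -m or -u add -ast.
So hetasod → hetasodul.

hetasodul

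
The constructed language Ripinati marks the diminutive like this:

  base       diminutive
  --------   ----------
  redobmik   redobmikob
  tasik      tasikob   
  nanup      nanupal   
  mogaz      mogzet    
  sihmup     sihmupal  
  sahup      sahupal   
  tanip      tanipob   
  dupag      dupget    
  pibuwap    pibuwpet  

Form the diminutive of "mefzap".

mefzpet

sahup and pibuwap both end in -p yet inflect differently (sahupal, pibuwpet), so the final letter is not what conditions the rule; the last vowel is.
"mefzap" has last vowel 'a'. The stems whose last vowel is 'a' (mogaz → mogzet, pibuwap → pibuwpet, dupag → dupget) delete the last vowel and add -et.
The other patterns: stems whose last vowel is 'u' add -al; stems whose last vowel is 'i' add -ob.
So mefzap → mefzpet.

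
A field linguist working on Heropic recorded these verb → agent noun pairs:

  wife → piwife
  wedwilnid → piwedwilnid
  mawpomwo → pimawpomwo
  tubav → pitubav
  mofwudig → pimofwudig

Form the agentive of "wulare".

Every pair shown (wife → piwife, wedwilnid → piwedwilnid, mawpomwo → pimawpomwo, …) follows the same rule: add the prefix pi-.
So wulare → piwulare.

piwulare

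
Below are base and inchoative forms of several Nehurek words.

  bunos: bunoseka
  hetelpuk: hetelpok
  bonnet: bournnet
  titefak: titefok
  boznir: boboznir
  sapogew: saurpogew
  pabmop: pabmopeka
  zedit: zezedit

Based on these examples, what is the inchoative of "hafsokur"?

zedit and bonnet both end in -t yet inflect differently (zezedit, bournnet), so the final letter is not what conditions the rule; the last vowel is.
"hafsokur" has last vowel 'u'. The one such stem in the data (hetelpuk → hetelpok) changes the last vowel to 'o' (as does titefak), so the same rule applies.
The other patterns: stems whose last vowel is 'i' repeat the first consonant+vowel as a prefix; stems whose last vowel is 'e' insert -ur- after the first vowel; stems whose last vowel is 'o' add -eka.
So hafsokur → hafsokor.

hafsokor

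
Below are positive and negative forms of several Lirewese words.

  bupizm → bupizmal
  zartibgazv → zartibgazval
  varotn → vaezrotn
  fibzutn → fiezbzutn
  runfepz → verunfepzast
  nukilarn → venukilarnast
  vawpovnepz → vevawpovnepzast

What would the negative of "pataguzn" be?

"pataguzn" has second-to-last letter 'z'. The stems whose second-to-last letter is 'z' (bupizm → bupizmal, zartibgazv → zartibgazval) add -al.
The other patterns: stems whose second-to-last letter is 't' insert -ez- after the first vowel; stems whose second-to-last letter is 'p' or 'r' add ve- … -ast around the stem.
So pataguzn → pataguznal.

pataguznal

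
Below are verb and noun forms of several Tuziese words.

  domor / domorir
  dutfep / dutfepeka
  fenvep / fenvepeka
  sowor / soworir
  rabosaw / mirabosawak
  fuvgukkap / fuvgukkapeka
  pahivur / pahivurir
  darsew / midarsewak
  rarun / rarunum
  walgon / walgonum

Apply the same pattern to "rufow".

walgon and sowor both have last vowel 'o' yet inflect differently (walgonum, soworir), so the last vowel is not what conditions the rule; the final letter is.
"rufow" ends in -w. The stems ending in -w (rabosaw → mirabosawak, darsew → midarsewak) add mi- … -ak around the stem.
The other patterns: stems ending in -n add -um; stems ending in -r add -ir; stems ending in -p add -eka.
So rufow → mirufowak.

mirufowak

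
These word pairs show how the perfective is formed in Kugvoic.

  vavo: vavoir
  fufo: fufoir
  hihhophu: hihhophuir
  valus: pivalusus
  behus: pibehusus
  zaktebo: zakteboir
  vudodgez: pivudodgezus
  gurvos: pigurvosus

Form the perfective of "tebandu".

valus and hihhophu both have last vowel 'u' yet inflect differently (pivalusus, hihhophuir), so the last vowel is not what conditions the rule; whether the stem ends in a vowel or a consonant is.
"tebandu" ends in a vowel. The stems ending in a vowel (hihhophu → hihhophuir, zaktebo → zakteboir, fufo → fufoir) add -ir.
So tebandu → tebanduir.

tebanduir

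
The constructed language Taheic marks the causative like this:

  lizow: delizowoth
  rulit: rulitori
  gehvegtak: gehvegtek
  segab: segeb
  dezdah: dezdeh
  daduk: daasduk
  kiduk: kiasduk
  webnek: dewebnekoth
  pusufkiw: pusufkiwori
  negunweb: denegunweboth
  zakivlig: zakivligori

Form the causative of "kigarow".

dekigarowoth

gehvegtak and daduk both end in -k yet inflect differently (gehvegtek, daasduk), so the final letter is not what conditions the rule; the last vowel is.
"kigarow" has last vowel 'o'. The one such stem in the data (lizow → delizowoth) adds de- … -oth around the stem, so the same rule applies.
So kigarow → dekigarowoth.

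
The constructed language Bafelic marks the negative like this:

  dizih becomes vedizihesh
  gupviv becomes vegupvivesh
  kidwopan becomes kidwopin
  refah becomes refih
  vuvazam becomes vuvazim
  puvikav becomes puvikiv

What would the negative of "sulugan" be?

"sulugan" has last vowel 'a'. The stems whose last vowel is 'a' (kidwopan → kidwopin, refah → refih, vuvazam → vuvazim) change the last vowel to 'i'.
The other pattern: stems whose last vowel is 'i' add ve- … -esh around the stem.
So sulugan → sulugin.

sulugin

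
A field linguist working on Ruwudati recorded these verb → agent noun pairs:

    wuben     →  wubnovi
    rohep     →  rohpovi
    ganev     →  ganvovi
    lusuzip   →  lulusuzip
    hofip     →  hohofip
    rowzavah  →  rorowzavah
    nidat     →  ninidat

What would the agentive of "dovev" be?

rohep and lusuzip both end in -p yet inflect differently (rohpovi, lulusuzip), so the final letter is not what conditions the rule; the last vowel is.
"dovev" has last vowel 'e'. The stems whose last vowel is 'e' (wuben → wubnovi, rohep → rohpovi, ganev → ganvovi) delete the last vowel and add -ovi.
The other pattern: stems whose last vowel is 'a' or 'i' repeat the first consonant+vowel as a prefix.
So dovev → dovvovi.

dovvovi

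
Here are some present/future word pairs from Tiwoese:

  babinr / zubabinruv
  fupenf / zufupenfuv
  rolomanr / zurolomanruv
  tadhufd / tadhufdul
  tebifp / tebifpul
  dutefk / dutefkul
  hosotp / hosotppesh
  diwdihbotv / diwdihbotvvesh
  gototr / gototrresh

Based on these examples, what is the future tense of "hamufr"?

tebifp and hosotp both end in -p yet inflect differently (tebifpul, hosotppesh), so the final letter is not what conditions the rule; the second-to-last letter is.
"hamufr" has second-to-last letter 'f'. The stems whose second-to-last letter is 'f' (tadhufd → tadhufdul, tebifp → tebifpul, dutefk → dutefkul) add -ul.
The other patterns: stems whose second-to-last letter is 'n' add zu- … -uv around the stem; stems whose second-to-last letter is 't' double the final consonant and add -esh.
So hamufr → hamufrul.

hamufrul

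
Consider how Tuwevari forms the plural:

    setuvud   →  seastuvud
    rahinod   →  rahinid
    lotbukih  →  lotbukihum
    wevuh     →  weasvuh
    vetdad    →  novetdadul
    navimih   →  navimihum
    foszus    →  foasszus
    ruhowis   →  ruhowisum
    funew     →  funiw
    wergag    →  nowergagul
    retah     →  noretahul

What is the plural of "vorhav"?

novorhavul

rahinod and vetdad both end in -d yet inflect differently (rahinid, novetdadul), so the final letter is not what conditions the rule; the last vowel is.
"vorhav" has last vowel 'a'. The stems whose last vowel is 'a' (vetdad → novetdadul, wergag → nowergagul, retah → noretahul) add no- … -ul around the stem.
The other patterns: stems whose last vowel is 'i' add -um; stems whose last vowel is 'e' or 'o' change the last vowel to 'i'; stems whose last vowel is 'u' insert -as- after the first vowel.
So vorhav → novorhavul.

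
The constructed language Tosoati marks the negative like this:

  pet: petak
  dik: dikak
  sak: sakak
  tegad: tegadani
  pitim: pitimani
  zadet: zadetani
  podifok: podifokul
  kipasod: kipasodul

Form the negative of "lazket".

pet and zadet both end in -t yet inflect differently (petak, zadetani), so the final letter is not what conditions the rule; the number of vowels is.
"lazket" has 2 vowels. The stems with 2 vowels (tegad → tegadani, pitim → pitimani, zadet → zadetani) add -ani.
The other patterns: stems with 1 vowel add -ak; stems with 3 vowels add -ul.
So lazket → lazketani.

lazketani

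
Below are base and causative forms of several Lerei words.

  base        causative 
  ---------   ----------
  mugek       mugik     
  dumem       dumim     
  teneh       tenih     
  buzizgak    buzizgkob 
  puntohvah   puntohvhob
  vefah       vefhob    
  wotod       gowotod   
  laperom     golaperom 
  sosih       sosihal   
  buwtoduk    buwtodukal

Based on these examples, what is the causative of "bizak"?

mugek and buzizgak both end in -k yet inflect differently (mugik, buzizgkob), so the final letter is not what conditions the rule; the last vowel is.
"bizak" has last vowel 'a'. The stems whose last vowel is 'a' (buzizgak → buzizgkob, puntohvah → puntohvhob, vefah → vefhob) delete the last vowel and add -ob.
The other patterns: stems whose last vowel is 'e' change the last vowel to 'i'; stems whose last vowel is 'o' add the prefix go-; stems whose last vowel is 'i' or 'u' add -al.
So bizak → bizkob.

bizkob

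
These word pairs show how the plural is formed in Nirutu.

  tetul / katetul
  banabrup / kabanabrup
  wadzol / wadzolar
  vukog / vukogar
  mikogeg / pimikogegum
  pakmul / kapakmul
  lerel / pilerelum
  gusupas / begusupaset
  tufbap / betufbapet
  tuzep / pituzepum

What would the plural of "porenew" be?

tetul and lerel both end in -l yet inflect differently (katetul, pilerelum), so the final letter is not what conditions the rule; the last vowel is.
"porenew" has last vowel 'e'. The stems whose last vowel is 'e' (lerel → pilerelum, tuzep → pituzepum, mikogeg → pimikogegum) add pi- … -um around the stem.
The other patterns: stems whose last vowel is 'u' add the prefix ka-; stems whose last vowel is 'o' add -ar; stems whose last vowel is 'a' add be- … -et around the stem.
So porenew → piporenewum.

piporenewum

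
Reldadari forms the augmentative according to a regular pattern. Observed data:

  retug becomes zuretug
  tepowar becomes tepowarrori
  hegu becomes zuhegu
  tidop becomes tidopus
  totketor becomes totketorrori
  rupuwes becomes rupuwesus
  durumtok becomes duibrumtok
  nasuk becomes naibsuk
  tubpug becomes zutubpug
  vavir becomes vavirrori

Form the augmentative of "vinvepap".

vinvepapus

totketor and tidop both have last vowel 'o' yet inflect differently (totketorrori, tidopus), so the last vowel is not what conditions the rule; the final letter is.
"vinvepap" ends in -p. The one such stem in the data (tidop → tidopus) adds -us, so the same rule applies.
So vinvepap → vinvepapus.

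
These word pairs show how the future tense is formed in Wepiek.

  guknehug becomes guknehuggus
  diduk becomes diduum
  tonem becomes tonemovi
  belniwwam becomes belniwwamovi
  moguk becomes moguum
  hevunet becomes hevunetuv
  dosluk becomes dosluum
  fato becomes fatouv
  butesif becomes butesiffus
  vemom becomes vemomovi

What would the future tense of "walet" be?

waletuv

"walet" ends in -t. The one such stem in the data (hevunet → hevunetuv) adds -uv, so the same rule applies.
So walet → waletuv.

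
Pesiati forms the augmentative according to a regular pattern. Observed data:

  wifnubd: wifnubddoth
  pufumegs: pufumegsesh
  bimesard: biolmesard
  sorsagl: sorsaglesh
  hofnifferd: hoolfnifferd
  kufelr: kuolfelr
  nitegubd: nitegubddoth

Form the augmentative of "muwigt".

nitegubd and hofnifferd both end in -d yet inflect differently (nitegubddoth, hoolfnifferd), so the final letter is not what conditions the rule; the second-to-last letter is.
"muwigt" has second-to-last letter 'g'. The stems whose second-to-last letter is 'g' (pufumegs → pufumegsesh, sorsagl → sorsaglesh) add -esh.
The other patterns: stems whose second-to-last letter is 'b' double the final consonant and add -oth; stems whose second-to-last letter is 'l' or 'r' insert -ol- after the first vowel.
So muwigt → muwigtesh.

muwigtesh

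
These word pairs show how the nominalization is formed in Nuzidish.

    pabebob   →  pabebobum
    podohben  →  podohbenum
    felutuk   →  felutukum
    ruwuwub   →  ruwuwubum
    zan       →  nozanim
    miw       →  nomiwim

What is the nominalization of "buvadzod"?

buvadzodum

podohben and zan both end in -n yet inflect differently (podohbenum, nozanim), so the final letter is not what conditions the rule; the number of vowels is.
"buvadzod" has 3 vowels. The stems with 3 vowels (pabebob → pabebobum, podohben → podohbenum, felutuk → felutukum) add -um.
So buvadzod → buvadzodum.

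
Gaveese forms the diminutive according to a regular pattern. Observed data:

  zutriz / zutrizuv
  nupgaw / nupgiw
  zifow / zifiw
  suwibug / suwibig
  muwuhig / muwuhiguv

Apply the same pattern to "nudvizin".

muwuhig and suwibug both end in -g yet inflect differently (muwuhiguv, suwibig), so the final letter is not what conditions the rule; the last vowel is.
"nudvizin" has last vowel 'i'. The stems whose last vowel is 'i' (muwuhig → muwuhiguv, zutriz → zutrizuv) add -uv.
The other pattern: stems whose last vowel is 'a', 'o' or 'u' change the last vowel to 'i'.
So nudvizin → nudvizinuv.

nudvizinuv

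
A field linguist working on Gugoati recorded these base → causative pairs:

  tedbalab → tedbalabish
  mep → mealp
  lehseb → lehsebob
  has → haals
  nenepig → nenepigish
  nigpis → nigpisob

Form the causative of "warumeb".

"warumeb" has 3 vowels. The stems with 3 vowels (tedbalab → tedbalabish, nenepig → nenepigish) add -ish.
The other patterns: stems with 1 vowel insert -al- after the first vowel; stems with 2 vowels add -ob.
So warumeb → warumebish.

warumebish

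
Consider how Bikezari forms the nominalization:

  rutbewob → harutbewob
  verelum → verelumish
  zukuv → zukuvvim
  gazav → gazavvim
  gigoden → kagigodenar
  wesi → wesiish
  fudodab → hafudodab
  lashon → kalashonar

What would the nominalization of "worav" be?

"worav" ends in -v. The stems ending in -v (gazav → gazavvim, zukuv → zukuvvim) double the final consonant and add -im.
The other patterns: stems ending in -b add the prefix ha-; stems ending in -n add ka- … -ar around the stem; stems ending in -i or -m add -ish.
So worav → woravvim.

woravvim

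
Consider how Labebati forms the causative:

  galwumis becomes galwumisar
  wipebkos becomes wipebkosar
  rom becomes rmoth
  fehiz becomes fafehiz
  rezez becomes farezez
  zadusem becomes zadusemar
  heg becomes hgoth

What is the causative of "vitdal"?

rom and zadusem both end in -m yet inflect differently (rmoth, zadusemar), so the final letter is not what conditions the rule; the number of vowels is.
"vitdal" has 2 vowels. The stems with 2 vowels (rezez → farezez, fehiz → fafehiz) add the prefix fa-.
So vitdal → favitdal.

favitdal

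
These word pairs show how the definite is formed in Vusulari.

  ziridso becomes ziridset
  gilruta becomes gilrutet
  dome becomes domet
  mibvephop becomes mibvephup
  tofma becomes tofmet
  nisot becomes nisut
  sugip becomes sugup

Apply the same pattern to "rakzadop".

rakzadup

ziridso and mibvephop both have last vowel 'o' yet inflect differently (ziridset, mibvephup), so the last vowel is not what conditions the rule; whether the stem ends in a vowel or a consonant is.
"rakzadop" ends in a consonant. The stems ending in a consonant (mibvephop → mibvephup, nisot → nisut, sugip → sugup) change the last vowel to 'u'.
So rakzadop → rakzadup.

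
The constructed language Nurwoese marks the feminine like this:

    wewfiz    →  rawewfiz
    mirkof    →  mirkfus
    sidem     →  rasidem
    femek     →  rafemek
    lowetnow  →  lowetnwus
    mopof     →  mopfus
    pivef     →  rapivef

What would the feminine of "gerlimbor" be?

gerlimbrus

"gerlimbor" has last vowel 'o'. The stems whose last vowel is 'o' (mopof → mopfus, lowetnow → lowetnwus, mirkof → mirkfus) delete the last vowel and add -us.
The other pattern: stems whose last vowel is 'e' or 'i' add the prefix ra-.
So gerlimbor → gerlimbrus.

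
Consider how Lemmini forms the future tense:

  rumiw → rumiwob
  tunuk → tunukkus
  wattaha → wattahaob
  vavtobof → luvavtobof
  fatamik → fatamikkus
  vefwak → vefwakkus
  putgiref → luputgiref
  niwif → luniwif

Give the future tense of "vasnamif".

luvasnamif

fatamik and niwif both have last vowel 'i' yet inflect differently (fatamikkus, luniwif), so the last vowel is not what conditions the rule; the final letter is.
"vasnamif" ends in -f. The stems ending in -f (putgiref → luputgiref, niwif → luniwif, vavtobof → luvavtobof) add the prefix lu-.
The other patterns: stems ending in -k double the final consonant and add -us; stems ending in -a or -w add -ob.
So vasnamif → luvasnamif.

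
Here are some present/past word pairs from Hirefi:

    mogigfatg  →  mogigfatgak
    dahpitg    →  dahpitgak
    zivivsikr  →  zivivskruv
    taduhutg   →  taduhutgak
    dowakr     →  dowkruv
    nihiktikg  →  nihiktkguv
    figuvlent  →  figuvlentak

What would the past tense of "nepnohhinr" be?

nepnohhinrak

"nepnohhinr" has second-to-last letter 'n'. The one such stem in the data (figuvlent → figuvlentak) adds -ak, so the same rule applies.
The other pattern: stems whose second-to-last letter is 'k' delete the last vowel and add -uv.
So nepnohhinr → nepnohhinrak.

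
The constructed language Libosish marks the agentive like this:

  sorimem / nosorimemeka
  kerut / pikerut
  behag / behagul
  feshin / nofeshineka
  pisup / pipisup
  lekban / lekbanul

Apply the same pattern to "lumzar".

lumzarul

lekban and feshin both end in -n yet inflect differently (lekbanul, nofeshineka), so the final letter is not what conditions the rule; the last vowel is.
"lumzar" has last vowel 'a'. The stems whose last vowel is 'a' (behag → behagul, lekban → lekbanul) add -ul.
The other patterns: stems whose last vowel is 'u' add the prefix pi-; stems whose last vowel is 'e' or 'i' add no- … -eka around the stem.
So lumzar → lumzarul.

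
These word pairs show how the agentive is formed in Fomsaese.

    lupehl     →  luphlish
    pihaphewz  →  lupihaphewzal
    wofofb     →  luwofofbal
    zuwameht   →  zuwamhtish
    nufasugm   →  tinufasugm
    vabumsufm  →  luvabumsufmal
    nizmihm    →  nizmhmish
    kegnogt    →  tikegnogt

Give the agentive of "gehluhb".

gehlhbish

nufasugm and nizmihm both end in -m yet inflect differently (tinufasugm, nizmhmish), so the final letter is not what conditions the rule; the second-to-last letter is.
"gehluhb" has second-to-last letter 'h'. The stems whose second-to-last letter is 'h' (nizmihm → nizmhmish, zuwameht → zuwamhtish, lupehl → luphlish) delete the last vowel and add -ish.
The other patterns: stems whose second-to-last letter is 'g' add the prefix ti-; stems whose second-to-last letter is 'f' or 'w' add lu- … -al around the stem.
So gehluhb → gehlhbish.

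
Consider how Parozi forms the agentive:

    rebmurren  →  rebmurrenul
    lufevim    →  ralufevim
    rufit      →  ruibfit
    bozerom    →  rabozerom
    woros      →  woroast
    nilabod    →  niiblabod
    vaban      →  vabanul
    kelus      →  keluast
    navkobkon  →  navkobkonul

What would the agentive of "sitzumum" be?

"sitzumum" ends in -m. The stems ending in -m (lufevim → ralufevim, bozerom → rabozerom) add the prefix ra-.
So sitzumum → rasitzumum.

rasitzumum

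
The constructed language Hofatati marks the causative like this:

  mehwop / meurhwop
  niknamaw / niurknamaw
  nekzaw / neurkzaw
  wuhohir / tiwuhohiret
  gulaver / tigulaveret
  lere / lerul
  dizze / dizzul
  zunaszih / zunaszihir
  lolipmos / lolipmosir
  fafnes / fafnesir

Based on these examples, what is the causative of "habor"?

tihaboret

gulaver and lere both have last vowel 'e' yet inflect differently (tigulaveret, lerul), so the last vowel is not what conditions the rule; the final letter is.
"habor" ends in -r. The stems ending in -r (wuhohir → tiwuhohiret, gulaver → tigulaveret) add ti- … -et around the stem.
So habor → tihaboret.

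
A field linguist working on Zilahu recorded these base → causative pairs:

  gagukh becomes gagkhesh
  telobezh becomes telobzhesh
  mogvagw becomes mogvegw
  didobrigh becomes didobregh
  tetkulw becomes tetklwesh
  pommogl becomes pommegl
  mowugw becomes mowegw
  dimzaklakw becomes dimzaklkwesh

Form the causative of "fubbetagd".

"fubbetagd" has second-to-last letter 'g'. The stems whose second-to-last letter is 'g' (mowugw → mowegw, pommogl → pommegl, mogvagw → mogvegw) change the last vowel to 'e'.
The other pattern: stems whose second-to-last letter is 'k', 'l' or 'z' delete the last vowel and add -esh.
So fubbetagd → fubbetegd.

fubbetegd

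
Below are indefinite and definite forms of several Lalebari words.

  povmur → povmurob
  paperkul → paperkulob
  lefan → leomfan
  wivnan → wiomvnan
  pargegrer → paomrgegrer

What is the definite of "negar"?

neomgar

"negar" has last vowel 'a'. The stems whose last vowel is 'a' (lefan → leomfan, wivnan → wiomvnan) insert -om- after the first vowel.
The other pattern: stems whose last vowel is 'u' add -ob.
So negar → neomgar.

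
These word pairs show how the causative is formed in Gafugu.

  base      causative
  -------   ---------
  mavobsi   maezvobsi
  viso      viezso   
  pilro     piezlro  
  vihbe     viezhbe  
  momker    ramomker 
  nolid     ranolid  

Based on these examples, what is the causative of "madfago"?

vihbe and momker both have last vowel 'e' yet inflect differently (viezhbe, ramomker), so the last vowel is not what conditions the rule; whether the stem ends in a vowel or a consonant is.
"madfago" ends in a vowel. The stems ending in a vowel (mavobsi → maezvobsi, viso → viezso, pilro → piezlro) insert -ez- after the first vowel.
So madfago → maezdfago.

maezdfago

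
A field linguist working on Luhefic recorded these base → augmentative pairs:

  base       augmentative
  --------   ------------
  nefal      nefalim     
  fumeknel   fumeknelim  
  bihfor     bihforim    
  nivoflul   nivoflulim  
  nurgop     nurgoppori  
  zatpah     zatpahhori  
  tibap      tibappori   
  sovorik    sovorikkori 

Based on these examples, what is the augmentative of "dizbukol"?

bihfor and nurgop both have last vowel 'o' yet inflect differently (bihforim, nurgoppori), so the last vowel is not what conditions the rule; the final letter is.
"dizbukol" ends in -l. The stems ending in -l (nefal → nefalim, fumeknel → fumeknelim, nivoflul → nivoflulim) add -im.
The other pattern: stems ending in -h, -k or -p double the final consonant and add -ori.
So dizbukol → dizbukolim.

dizbukolim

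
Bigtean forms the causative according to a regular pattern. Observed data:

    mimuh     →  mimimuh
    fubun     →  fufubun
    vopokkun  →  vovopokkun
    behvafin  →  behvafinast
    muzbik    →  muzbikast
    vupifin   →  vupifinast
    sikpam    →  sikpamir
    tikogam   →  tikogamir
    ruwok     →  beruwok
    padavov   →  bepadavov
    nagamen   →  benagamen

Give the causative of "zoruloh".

bezoruloh

fubun and behvafin both end in -n yet inflect differently (fufubun, behvafinast), so the final letter is not what conditions the rule; the last vowel is.
"zoruloh" has last vowel 'o'. The stems whose last vowel is 'o' (ruwok → beruwok, padavov → bepadavov) add the prefix be-.
The other patterns: stems whose last vowel is 'u' repeat the first consonant+vowel as a prefix; stems whose last vowel is 'i' add -ast; stems whose last vowel is 'a' add -ir.
So zoruloh → bezoruloh.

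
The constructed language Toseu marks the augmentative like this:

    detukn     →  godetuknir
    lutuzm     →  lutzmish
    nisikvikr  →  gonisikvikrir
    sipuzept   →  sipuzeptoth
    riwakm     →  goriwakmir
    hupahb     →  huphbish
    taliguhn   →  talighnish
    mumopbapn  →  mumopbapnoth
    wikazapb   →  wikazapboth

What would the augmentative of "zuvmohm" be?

mumopbapn and detukn both end in -n yet inflect differently (mumopbapnoth, godetuknir), so the final letter is not what conditions the rule; the second-to-last letter is.
"zuvmohm" has second-to-last letter 'h'. The stems whose second-to-last letter is 'h' (hupahb → huphbish, taliguhn → talighnish) delete the last vowel and add -ish.
So zuvmohm → zuvmhmish.

zuvmhmish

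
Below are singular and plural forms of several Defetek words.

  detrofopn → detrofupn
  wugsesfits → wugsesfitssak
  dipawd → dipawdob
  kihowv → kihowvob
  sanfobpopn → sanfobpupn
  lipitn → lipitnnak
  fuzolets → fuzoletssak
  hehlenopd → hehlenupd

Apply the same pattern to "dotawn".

dotawnob

sanfobpopn and lipitn both end in -n yet inflect differently (sanfobpupn, lipitnnak), so the final letter is not what conditions the rule; the second-to-last letter is.
"dotawn" has second-to-last letter 'w'. The stems whose second-to-last letter is 'w' (dipawd → dipawdob, kihowv → kihowvob) add -ob.
The other patterns: stems whose second-to-last letter is 'p' change the last vowel to 'u'; stems whose second-to-last letter is 't' double the final consonant and add -ak.
So dotawn → dotawnob.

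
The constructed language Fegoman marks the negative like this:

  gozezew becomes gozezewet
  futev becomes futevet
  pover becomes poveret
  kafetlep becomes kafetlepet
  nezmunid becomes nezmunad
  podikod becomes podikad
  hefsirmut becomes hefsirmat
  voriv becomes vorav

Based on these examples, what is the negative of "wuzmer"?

futev and voriv both end in -v yet inflect differently (futevet, vorav), so the final letter is not what conditions the rule; the last vowel is.
"wuzmer" has last vowel 'e'. The stems whose last vowel is 'e' (gozezew → gozezewet, futev → futevet, pover → poveret) add -et.
So wuzmer → wuzmeret.

wuzmeret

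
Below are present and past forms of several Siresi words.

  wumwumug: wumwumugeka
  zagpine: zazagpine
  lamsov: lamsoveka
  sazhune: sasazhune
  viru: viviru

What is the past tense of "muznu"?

"muznu" ends in a vowel. The stems ending in a vowel (sazhune → sasazhune, zagpine → zazagpine, viru → viviru) repeat the first consonant+vowel as a prefix.
So muznu → mumuznu.

mumuznu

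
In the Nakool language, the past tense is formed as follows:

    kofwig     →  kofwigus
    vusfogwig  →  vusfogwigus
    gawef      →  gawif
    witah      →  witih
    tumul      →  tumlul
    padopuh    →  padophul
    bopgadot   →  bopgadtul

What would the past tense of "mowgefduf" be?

mowgefdful

witah and padopuh both end in -h yet inflect differently (witih, padophul), so the final letter is not what conditions the rule; the last vowel is.
"mowgefduf" has last vowel 'u'. The stems whose last vowel is 'u' (tumul → tumlul, padopuh → padophul) delete the last vowel and add -ul.
The other patterns: stems whose last vowel is 'i' add -us; stems whose last vowel is 'a' or 'e' change the last vowel to 'i'.
So mowgefduf → mowgefdful.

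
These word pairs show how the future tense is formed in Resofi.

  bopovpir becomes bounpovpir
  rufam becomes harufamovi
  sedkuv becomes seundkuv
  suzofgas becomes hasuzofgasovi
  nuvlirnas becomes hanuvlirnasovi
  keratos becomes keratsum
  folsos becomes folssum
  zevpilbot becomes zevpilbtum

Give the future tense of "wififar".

hawififarovi

keratos and nuvlirnas both end in -s yet inflect differently (keratsum, hanuvlirnasovi), so the final letter is not what conditions the rule; the last vowel is.
"wififar" has last vowel 'a'. The stems whose last vowel is 'a' (rufam → harufamovi, nuvlirnas → hanuvlirnasovi, suzofgas → hasuzofgasovi) add ha- … -ovi around the stem.
The other patterns: stems whose last vowel is 'o' delete the last vowel and add -um; stems whose last vowel is 'i' or 'u' insert -un- after the first vowel.
So wififar → hawififarovi.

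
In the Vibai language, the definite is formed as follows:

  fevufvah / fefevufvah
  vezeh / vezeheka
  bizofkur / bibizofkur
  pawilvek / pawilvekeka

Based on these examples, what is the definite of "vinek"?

vezeh and fevufvah both end in -h yet inflect differently (vezeheka, fefevufvah), so the final letter is not what conditions the rule; the last vowel is.
"vinek" has last vowel 'e'. The stems whose last vowel is 'e' (vezeh → vezeheka, pawilvek → pawilvekeka) add -eka.
So vinek → vinekeka.

vinekeka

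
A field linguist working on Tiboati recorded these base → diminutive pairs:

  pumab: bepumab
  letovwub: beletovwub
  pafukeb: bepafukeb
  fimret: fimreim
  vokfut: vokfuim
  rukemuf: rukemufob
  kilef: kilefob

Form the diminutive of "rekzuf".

rekzufob

"rekzuf" ends in -f. The stems ending in -f (rukemuf → rukemufob, kilef → kilefob) add -ob.
The other patterns: stems ending in -b add the prefix be-; stems ending in -t drop the final letter and add -im.
So rekzuf → rekzufob.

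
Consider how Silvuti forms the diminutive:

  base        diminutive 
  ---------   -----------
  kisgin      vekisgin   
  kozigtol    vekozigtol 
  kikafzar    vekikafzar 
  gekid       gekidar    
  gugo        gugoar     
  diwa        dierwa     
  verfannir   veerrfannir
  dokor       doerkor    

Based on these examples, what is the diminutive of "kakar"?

vekakar

kikafzar and verfannir both end in -r yet inflect differently (vekikafzar, veerrfannir), so the final letter is not what conditions the rule; the first letter is.
"kakar" begins with k-. The stems beginning with k- (kisgin → vekisgin, kozigtol → vekozigtol, kikafzar → vekikafzar) add the prefix ve-.
The other patterns: stems beginning with g- add -ar; stems beginning with d- or v- insert -er- after the first vowel.
So kakar → vekakar.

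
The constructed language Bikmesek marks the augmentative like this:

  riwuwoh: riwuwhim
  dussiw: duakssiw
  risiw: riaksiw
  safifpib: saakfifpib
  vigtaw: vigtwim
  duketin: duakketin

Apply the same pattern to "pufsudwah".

pufsudwhim

"pufsudwah" has last vowel 'a'. The one such stem in the data (vigtaw → vigtwim) deletes the last vowel and adds -im (as does riwuwoh), so the same rule applies.
So pufsudwah → pufsudwhim.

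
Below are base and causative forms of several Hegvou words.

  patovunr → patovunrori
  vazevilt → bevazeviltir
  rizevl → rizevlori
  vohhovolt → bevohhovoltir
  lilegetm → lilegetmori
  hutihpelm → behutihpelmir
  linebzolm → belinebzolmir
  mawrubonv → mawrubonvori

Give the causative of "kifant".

linebzolm and lilegetm both end in -m yet inflect differently (belinebzolmir, lilegetmori), so the final letter is not what conditions the rule; the second-to-last letter is.
"kifant" has second-to-last letter 'n'. The stems whose second-to-last letter is 'n' (patovunr → patovunrori, mawrubonv → mawrubonvori) add -ori.
So kifant → kifantori.

kifantori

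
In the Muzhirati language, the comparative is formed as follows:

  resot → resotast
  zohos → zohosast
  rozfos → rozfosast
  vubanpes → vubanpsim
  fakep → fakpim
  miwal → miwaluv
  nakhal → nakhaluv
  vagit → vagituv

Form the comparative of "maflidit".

"maflidit" has last vowel 'i'. The one such stem in the data (vagit → vagituv) adds -uv, so the same rule applies.
So maflidit → maflidituv.

maflidituv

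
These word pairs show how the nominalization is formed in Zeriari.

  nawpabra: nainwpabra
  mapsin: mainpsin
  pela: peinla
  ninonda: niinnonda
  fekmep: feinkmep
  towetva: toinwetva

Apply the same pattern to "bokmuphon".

Every pair shown (nawpabra → nainwpabra, mapsin → mainpsin, pela → peinla, …) follows the same rule: insert -in- after the first vowel.
So bokmuphon → boinkmuphon.

boinkmuphon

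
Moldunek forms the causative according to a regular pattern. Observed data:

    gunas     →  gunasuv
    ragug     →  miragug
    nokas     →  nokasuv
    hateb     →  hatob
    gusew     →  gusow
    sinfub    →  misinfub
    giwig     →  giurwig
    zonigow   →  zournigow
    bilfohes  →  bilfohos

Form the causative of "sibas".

sibasuv

"sibas" has last vowel 'a'. The stems whose last vowel is 'a' (gunas → gunasuv, nokas → nokasuv) add -uv.
So sibas → sibasuv.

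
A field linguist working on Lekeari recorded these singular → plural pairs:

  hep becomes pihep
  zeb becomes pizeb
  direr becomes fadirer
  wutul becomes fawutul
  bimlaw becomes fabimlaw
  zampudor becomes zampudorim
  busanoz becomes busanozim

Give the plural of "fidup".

fafidup

"fidup" has 2 vowels. The stems with 2 vowels (direr → fadirer, wutul → fawutul, bimlaw → fabimlaw) add the prefix fa-.
The other patterns: stems with 1 vowel add the prefix pi-; stems with 3 vowels add -im.
So fidup → fafidup.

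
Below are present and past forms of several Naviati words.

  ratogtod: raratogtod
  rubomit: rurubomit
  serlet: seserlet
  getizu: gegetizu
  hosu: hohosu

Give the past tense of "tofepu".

Every pair shown (ratogtod → raratogtod, rubomit → rurubomit, serlet → seserlet, …) follows the same rule: repeat the first consonant+vowel as a prefix.
So tofepu → totofepu.

totofepu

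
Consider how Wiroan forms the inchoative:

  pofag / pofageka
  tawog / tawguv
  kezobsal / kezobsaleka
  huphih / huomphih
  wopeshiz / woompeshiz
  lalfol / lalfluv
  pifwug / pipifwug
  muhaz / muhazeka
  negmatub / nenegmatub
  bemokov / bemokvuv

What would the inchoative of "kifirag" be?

kezobsal and lalfol both end in -l yet inflect differently (kezobsaleka, lalfluv), so the final letter is not what conditions the rule; the last vowel is.
"kifirag" has last vowel 'a'. The stems whose last vowel is 'a' (kezobsal → kezobsaleka, pofag → pofageka, muhaz → muhazeka) add -eka.
So kifirag → kifirageka.

kifirageka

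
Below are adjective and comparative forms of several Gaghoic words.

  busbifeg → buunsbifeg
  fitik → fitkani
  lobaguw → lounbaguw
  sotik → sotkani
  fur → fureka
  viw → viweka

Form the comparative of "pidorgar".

piundorgar

viw and lobaguw both end in -w yet inflect differently (viweka, lounbaguw), so the final letter is not what conditions the rule; the number of vowels is.
"pidorgar" has 3 vowels. The stems with 3 vowels (busbifeg → buunsbifeg, lobaguw → lounbaguw) insert -un- after the first vowel.
So pidorgar → piundorgar.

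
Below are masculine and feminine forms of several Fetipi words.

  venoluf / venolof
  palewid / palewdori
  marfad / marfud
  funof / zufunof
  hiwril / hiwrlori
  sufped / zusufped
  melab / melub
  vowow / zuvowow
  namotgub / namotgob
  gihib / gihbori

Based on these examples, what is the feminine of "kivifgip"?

kivifgpori

sufped and marfad both end in -d yet inflect differently (zusufped, marfud), so the final letter is not what conditions the rule; the last vowel is.
"kivifgip" has last vowel 'i'. The stems whose last vowel is 'i' (palewid → palewdori, gihib → gihbori, hiwril → hiwrlori) delete the last vowel and add -ori.
The other patterns: stems whose last vowel is 'e' or 'o' add the prefix zu-; stems whose last vowel is 'a' change the last vowel to 'u'; stems whose last vowel is 'u' change the last vowel to 'o'.
So kivifgip → kivifgpori.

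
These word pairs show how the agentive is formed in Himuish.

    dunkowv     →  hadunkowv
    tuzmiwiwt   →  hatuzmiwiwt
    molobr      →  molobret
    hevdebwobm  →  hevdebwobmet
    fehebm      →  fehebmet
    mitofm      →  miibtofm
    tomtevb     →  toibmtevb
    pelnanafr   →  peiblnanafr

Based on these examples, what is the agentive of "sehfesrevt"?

seibhfesrevt

hevdebwobm and mitofm both end in -m yet inflect differently (hevdebwobmet, miibtofm), so the final letter is not what conditions the rule; the second-to-last letter is.
"sehfesrevt" has second-to-last letter 'v'. The one such stem in the data (tomtevb → toibmtevb) inserts -ib- after the first vowel (as do mitofm, pelnanafr), so the same rule applies.
The other patterns: stems whose second-to-last letter is 'w' add the prefix ha-; stems whose second-to-last letter is 'b' add -et.
So sehfesrevt → seibhfesrevt.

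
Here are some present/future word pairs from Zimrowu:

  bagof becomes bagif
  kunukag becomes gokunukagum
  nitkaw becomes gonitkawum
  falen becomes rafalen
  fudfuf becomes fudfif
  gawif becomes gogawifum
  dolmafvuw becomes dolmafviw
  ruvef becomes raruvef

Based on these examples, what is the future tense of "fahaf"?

gofahafum

bagof and ruvef both end in -f yet inflect differently (bagif, raruvef), so the final letter is not what conditions the rule; the last vowel is.
"fahaf" has last vowel 'a'. The stems whose last vowel is 'a' (kunukag → gokunukagum, nitkaw → gonitkawum) add go- … -um around the stem.
So fahaf → gofahafum.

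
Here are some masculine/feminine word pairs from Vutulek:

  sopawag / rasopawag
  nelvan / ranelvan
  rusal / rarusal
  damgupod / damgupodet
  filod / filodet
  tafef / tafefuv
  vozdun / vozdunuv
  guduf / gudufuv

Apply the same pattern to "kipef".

"kipef" has last vowel 'e'. The one such stem in the data (tafef → tafefuv) adds -uv, so the same rule applies.
So kipef → kipefuv.

kipefuv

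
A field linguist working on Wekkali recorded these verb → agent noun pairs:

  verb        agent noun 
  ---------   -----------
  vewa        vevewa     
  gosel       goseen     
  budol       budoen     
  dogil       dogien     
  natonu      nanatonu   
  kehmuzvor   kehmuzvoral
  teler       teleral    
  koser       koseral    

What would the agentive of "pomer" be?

pomeral

gosel and teler both have last vowel 'e' yet inflect differently (goseen, teleral), so the last vowel is not what conditions the rule; the final letter is.
"pomer" ends in -r. The stems ending in -r (teler → teleral, koser → koseral, kehmuzvor → kehmuzvoral) add -al.
So pomer → pomeral.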